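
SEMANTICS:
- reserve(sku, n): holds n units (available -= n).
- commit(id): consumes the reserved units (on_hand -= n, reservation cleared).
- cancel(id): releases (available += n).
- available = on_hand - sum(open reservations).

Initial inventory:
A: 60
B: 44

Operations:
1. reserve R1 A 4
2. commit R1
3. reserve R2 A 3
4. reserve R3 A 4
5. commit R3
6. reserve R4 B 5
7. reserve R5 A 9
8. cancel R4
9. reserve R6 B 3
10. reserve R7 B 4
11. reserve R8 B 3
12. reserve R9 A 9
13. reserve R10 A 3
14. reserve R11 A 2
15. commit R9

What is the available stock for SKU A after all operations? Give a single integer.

Answer: 26

Derivation:
Step 1: reserve R1 A 4 -> on_hand[A=60 B=44] avail[A=56 B=44] open={R1}
Step 2: commit R1 -> on_hand[A=56 B=44] avail[A=56 B=44] open={}
Step 3: reserve R2 A 3 -> on_hand[A=56 B=44] avail[A=53 B=44] open={R2}
Step 4: reserve R3 A 4 -> on_hand[A=56 B=44] avail[A=49 B=44] open={R2,R3}
Step 5: commit R3 -> on_hand[A=52 B=44] avail[A=49 B=44] open={R2}
Step 6: reserve R4 B 5 -> on_hand[A=52 B=44] avail[A=49 B=39] open={R2,R4}
Step 7: reserve R5 A 9 -> on_hand[A=52 B=44] avail[A=40 B=39] open={R2,R4,R5}
Step 8: cancel R4 -> on_hand[A=52 B=44] avail[A=40 B=44] open={R2,R5}
Step 9: reserve R6 B 3 -> on_hand[A=52 B=44] avail[A=40 B=41] open={R2,R5,R6}
Step 10: reserve R7 B 4 -> on_hand[A=52 B=44] avail[A=40 B=37] open={R2,R5,R6,R7}
Step 11: reserve R8 B 3 -> on_hand[A=52 B=44] avail[A=40 B=34] open={R2,R5,R6,R7,R8}
Step 12: reserve R9 A 9 -> on_hand[A=52 B=44] avail[A=31 B=34] open={R2,R5,R6,R7,R8,R9}
Step 13: reserve R10 A 3 -> on_hand[A=52 B=44] avail[A=28 B=34] open={R10,R2,R5,R6,R7,R8,R9}
Step 14: reserve R11 A 2 -> on_hand[A=52 B=44] avail[A=26 B=34] open={R10,R11,R2,R5,R6,R7,R8,R9}
Step 15: commit R9 -> on_hand[A=43 B=44] avail[A=26 B=34] open={R10,R11,R2,R5,R6,R7,R8}
Final available[A] = 26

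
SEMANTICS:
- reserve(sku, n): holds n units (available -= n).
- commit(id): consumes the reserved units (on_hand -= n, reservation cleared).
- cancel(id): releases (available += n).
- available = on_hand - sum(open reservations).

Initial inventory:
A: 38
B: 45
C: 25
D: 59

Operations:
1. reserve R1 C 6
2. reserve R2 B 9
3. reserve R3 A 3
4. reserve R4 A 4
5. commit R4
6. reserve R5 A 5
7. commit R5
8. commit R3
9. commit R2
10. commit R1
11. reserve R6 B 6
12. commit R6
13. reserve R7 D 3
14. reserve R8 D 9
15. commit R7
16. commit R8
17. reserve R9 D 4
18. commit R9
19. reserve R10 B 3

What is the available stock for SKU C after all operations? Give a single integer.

Answer: 19

Derivation:
Step 1: reserve R1 C 6 -> on_hand[A=38 B=45 C=25 D=59] avail[A=38 B=45 C=19 D=59] open={R1}
Step 2: reserve R2 B 9 -> on_hand[A=38 B=45 C=25 D=59] avail[A=38 B=36 C=19 D=59] open={R1,R2}
Step 3: reserve R3 A 3 -> on_hand[A=38 B=45 C=25 D=59] avail[A=35 B=36 C=19 D=59] open={R1,R2,R3}
Step 4: reserve R4 A 4 -> on_hand[A=38 B=45 C=25 D=59] avail[A=31 B=36 C=19 D=59] open={R1,R2,R3,R4}
Step 5: commit R4 -> on_hand[A=34 B=45 C=25 D=59] avail[A=31 B=36 C=19 D=59] open={R1,R2,R3}
Step 6: reserve R5 A 5 -> on_hand[A=34 B=45 C=25 D=59] avail[A=26 B=36 C=19 D=59] open={R1,R2,R3,R5}
Step 7: commit R5 -> on_hand[A=29 B=45 C=25 D=59] avail[A=26 B=36 C=19 D=59] open={R1,R2,R3}
Step 8: commit R3 -> on_hand[A=26 B=45 C=25 D=59] avail[A=26 B=36 C=19 D=59] open={R1,R2}
Step 9: commit R2 -> on_hand[A=26 B=36 C=25 D=59] avail[A=26 B=36 C=19 D=59] open={R1}
Step 10: commit R1 -> on_hand[A=26 B=36 C=19 D=59] avail[A=26 B=36 C=19 D=59] open={}
Step 11: reserve R6 B 6 -> on_hand[A=26 B=36 C=19 D=59] avail[A=26 B=30 C=19 D=59] open={R6}
Step 12: commit R6 -> on_hand[A=26 B=30 C=19 D=59] avail[A=26 B=30 C=19 D=59] open={}
Step 13: reserve R7 D 3 -> on_hand[A=26 B=30 C=19 D=59] avail[A=26 B=30 C=19 D=56] open={R7}
Step 14: reserve R8 D 9 -> on_hand[A=26 B=30 C=19 D=59] avail[A=26 B=30 C=19 D=47] open={R7,R8}
Step 15: commit R7 -> on_hand[A=26 B=30 C=19 D=56] avail[A=26 B=30 C=19 D=47] open={R8}
Step 16: commit R8 -> on_hand[A=26 B=30 C=19 D=47] avail[A=26 B=30 C=19 D=47] open={}
Step 17: reserve R9 D 4 -> on_hand[A=26 B=30 C=19 D=47] avail[A=26 B=30 C=19 D=43] open={R9}
Step 18: commit R9 -> on_hand[A=26 B=30 C=19 D=43] avail[A=26 B=30 C=19 D=43] open={}
Step 19: reserve R10 B 3 -> on_hand[A=26 B=30 C=19 D=43] avail[A=26 B=27 C=19 D=43] open={R10}
Final available[C] = 19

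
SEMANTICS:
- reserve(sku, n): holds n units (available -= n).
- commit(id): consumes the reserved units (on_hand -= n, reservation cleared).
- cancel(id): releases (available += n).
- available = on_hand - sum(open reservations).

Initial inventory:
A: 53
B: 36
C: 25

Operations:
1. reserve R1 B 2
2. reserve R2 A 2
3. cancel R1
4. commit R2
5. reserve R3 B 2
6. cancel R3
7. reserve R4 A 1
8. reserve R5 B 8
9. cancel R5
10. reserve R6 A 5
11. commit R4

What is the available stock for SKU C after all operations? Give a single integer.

Answer: 25

Derivation:
Step 1: reserve R1 B 2 -> on_hand[A=53 B=36 C=25] avail[A=53 B=34 C=25] open={R1}
Step 2: reserve R2 A 2 -> on_hand[A=53 B=36 C=25] avail[A=51 B=34 C=25] open={R1,R2}
Step 3: cancel R1 -> on_hand[A=53 B=36 C=25] avail[A=51 B=36 C=25] open={R2}
Step 4: commit R2 -> on_hand[A=51 B=36 C=25] avail[A=51 B=36 C=25] open={}
Step 5: reserve R3 B 2 -> on_hand[A=51 B=36 C=25] avail[A=51 B=34 C=25] open={R3}
Step 6: cancel R3 -> on_hand[A=51 B=36 C=25] avail[A=51 B=36 C=25] open={}
Step 7: reserve R4 A 1 -> on_hand[A=51 B=36 C=25] avail[A=50 B=36 C=25] open={R4}
Step 8: reserve R5 B 8 -> on_hand[A=51 B=36 C=25] avail[A=50 B=28 C=25] open={R4,R5}
Step 9: cancel R5 -> on_hand[A=51 B=36 C=25] avail[A=50 B=36 C=25] open={R4}
Step 10: reserve R6 A 5 -> on_hand[A=51 B=36 C=25] avail[A=45 B=36 C=25] open={R4,R6}
Step 11: commit R4 -> on_hand[A=50 B=36 C=25] avail[A=45 B=36 C=25] open={R6}
Final available[C] = 25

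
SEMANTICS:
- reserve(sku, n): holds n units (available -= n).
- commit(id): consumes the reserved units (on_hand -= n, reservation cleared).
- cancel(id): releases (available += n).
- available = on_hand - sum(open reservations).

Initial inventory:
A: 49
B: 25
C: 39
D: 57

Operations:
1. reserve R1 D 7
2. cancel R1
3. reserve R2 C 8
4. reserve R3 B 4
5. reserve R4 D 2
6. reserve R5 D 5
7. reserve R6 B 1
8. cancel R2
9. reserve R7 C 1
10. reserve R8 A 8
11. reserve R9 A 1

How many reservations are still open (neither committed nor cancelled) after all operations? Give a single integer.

Answer: 7

Derivation:
Step 1: reserve R1 D 7 -> on_hand[A=49 B=25 C=39 D=57] avail[A=49 B=25 C=39 D=50] open={R1}
Step 2: cancel R1 -> on_hand[A=49 B=25 C=39 D=57] avail[A=49 B=25 C=39 D=57] open={}
Step 3: reserve R2 C 8 -> on_hand[A=49 B=25 C=39 D=57] avail[A=49 B=25 C=31 D=57] open={R2}
Step 4: reserve R3 B 4 -> on_hand[A=49 B=25 C=39 D=57] avail[A=49 B=21 C=31 D=57] open={R2,R3}
Step 5: reserve R4 D 2 -> on_hand[A=49 B=25 C=39 D=57] avail[A=49 B=21 C=31 D=55] open={R2,R3,R4}
Step 6: reserve R5 D 5 -> on_hand[A=49 B=25 C=39 D=57] avail[A=49 B=21 C=31 D=50] open={R2,R3,R4,R5}
Step 7: reserve R6 B 1 -> on_hand[A=49 B=25 C=39 D=57] avail[A=49 B=20 C=31 D=50] open={R2,R3,R4,R5,R6}
Step 8: cancel R2 -> on_hand[A=49 B=25 C=39 D=57] avail[A=49 B=20 C=39 D=50] open={R3,R4,R5,R6}
Step 9: reserve R7 C 1 -> on_hand[A=49 B=25 C=39 D=57] avail[A=49 B=20 C=38 D=50] open={R3,R4,R5,R6,R7}
Step 10: reserve R8 A 8 -> on_hand[A=49 B=25 C=39 D=57] avail[A=41 B=20 C=38 D=50] open={R3,R4,R5,R6,R7,R8}
Step 11: reserve R9 A 1 -> on_hand[A=49 B=25 C=39 D=57] avail[A=40 B=20 C=38 D=50] open={R3,R4,R5,R6,R7,R8,R9}
Open reservations: ['R3', 'R4', 'R5', 'R6', 'R7', 'R8', 'R9'] -> 7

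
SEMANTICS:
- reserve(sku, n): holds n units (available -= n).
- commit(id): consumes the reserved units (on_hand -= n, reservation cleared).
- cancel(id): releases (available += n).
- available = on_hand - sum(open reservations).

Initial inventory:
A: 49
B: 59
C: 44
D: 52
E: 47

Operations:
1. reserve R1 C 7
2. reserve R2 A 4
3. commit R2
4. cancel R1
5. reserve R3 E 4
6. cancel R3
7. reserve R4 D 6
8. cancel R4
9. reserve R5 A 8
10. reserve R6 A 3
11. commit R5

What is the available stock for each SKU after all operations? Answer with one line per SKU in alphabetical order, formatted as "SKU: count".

Answer: A: 34
B: 59
C: 44
D: 52
E: 47

Derivation:
Step 1: reserve R1 C 7 -> on_hand[A=49 B=59 C=44 D=52 E=47] avail[A=49 B=59 C=37 D=52 E=47] open={R1}
Step 2: reserve R2 A 4 -> on_hand[A=49 B=59 C=44 D=52 E=47] avail[A=45 B=59 C=37 D=52 E=47] open={R1,R2}
Step 3: commit R2 -> on_hand[A=45 B=59 C=44 D=52 E=47] avail[A=45 B=59 C=37 D=52 E=47] open={R1}
Step 4: cancel R1 -> on_hand[A=45 B=59 C=44 D=52 E=47] avail[A=45 B=59 C=44 D=52 E=47] open={}
Step 5: reserve R3 E 4 -> on_hand[A=45 B=59 C=44 D=52 E=47] avail[A=45 B=59 C=44 D=52 E=43] open={R3}
Step 6: cancel R3 -> on_hand[A=45 B=59 C=44 D=52 E=47] avail[A=45 B=59 C=44 D=52 E=47] open={}
Step 7: reserve R4 D 6 -> on_hand[A=45 B=59 C=44 D=52 E=47] avail[A=45 B=59 C=44 D=46 E=47] open={R4}
Step 8: cancel R4 -> on_hand[A=45 B=59 C=44 D=52 E=47] avail[A=45 B=59 C=44 D=52 E=47] open={}
Step 9: reserve R5 A 8 -> on_hand[A=45 B=59 C=44 D=52 E=47] avail[A=37 B=59 C=44 D=52 E=47] open={R5}
Step 10: reserve R6 A 3 -> on_hand[A=45 B=59 C=44 D=52 E=47] avail[A=34 B=59 C=44 D=52 E=47] open={R5,R6}
Step 11: commit R5 -> on_hand[A=37 B=59 C=44 D=52 E=47] avail[A=34 B=59 C=44 D=52 E=47] open={R6}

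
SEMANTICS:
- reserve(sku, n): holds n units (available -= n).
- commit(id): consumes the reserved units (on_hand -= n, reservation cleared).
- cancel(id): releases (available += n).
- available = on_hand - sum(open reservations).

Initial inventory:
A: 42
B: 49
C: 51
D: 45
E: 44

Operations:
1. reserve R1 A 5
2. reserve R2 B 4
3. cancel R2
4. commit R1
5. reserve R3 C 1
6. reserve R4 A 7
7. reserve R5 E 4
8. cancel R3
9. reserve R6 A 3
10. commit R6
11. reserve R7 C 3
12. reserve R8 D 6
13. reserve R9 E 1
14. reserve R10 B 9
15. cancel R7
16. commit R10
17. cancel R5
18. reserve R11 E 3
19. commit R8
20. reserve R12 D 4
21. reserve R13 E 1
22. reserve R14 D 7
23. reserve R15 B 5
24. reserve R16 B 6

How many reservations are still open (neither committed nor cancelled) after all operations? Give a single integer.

Step 1: reserve R1 A 5 -> on_hand[A=42 B=49 C=51 D=45 E=44] avail[A=37 B=49 C=51 D=45 E=44] open={R1}
Step 2: reserve R2 B 4 -> on_hand[A=42 B=49 C=51 D=45 E=44] avail[A=37 B=45 C=51 D=45 E=44] open={R1,R2}
Step 3: cancel R2 -> on_hand[A=42 B=49 C=51 D=45 E=44] avail[A=37 B=49 C=51 D=45 E=44] open={R1}
Step 4: commit R1 -> on_hand[A=37 B=49 C=51 D=45 E=44] avail[A=37 B=49 C=51 D=45 E=44] open={}
Step 5: reserve R3 C 1 -> on_hand[A=37 B=49 C=51 D=45 E=44] avail[A=37 B=49 C=50 D=45 E=44] open={R3}
Step 6: reserve R4 A 7 -> on_hand[A=37 B=49 C=51 D=45 E=44] avail[A=30 B=49 C=50 D=45 E=44] open={R3,R4}
Step 7: reserve R5 E 4 -> on_hand[A=37 B=49 C=51 D=45 E=44] avail[A=30 B=49 C=50 D=45 E=40] open={R3,R4,R5}
Step 8: cancel R3 -> on_hand[A=37 B=49 C=51 D=45 E=44] avail[A=30 B=49 C=51 D=45 E=40] open={R4,R5}
Step 9: reserve R6 A 3 -> on_hand[A=37 B=49 C=51 D=45 E=44] avail[A=27 B=49 C=51 D=45 E=40] open={R4,R5,R6}
Step 10: commit R6 -> on_hand[A=34 B=49 C=51 D=45 E=44] avail[A=27 B=49 C=51 D=45 E=40] open={R4,R5}
Step 11: reserve R7 C 3 -> on_hand[A=34 B=49 C=51 D=45 E=44] avail[A=27 B=49 C=48 D=45 E=40] open={R4,R5,R7}
Step 12: reserve R8 D 6 -> on_hand[A=34 B=49 C=51 D=45 E=44] avail[A=27 B=49 C=48 D=39 E=40] open={R4,R5,R7,R8}
Step 13: reserve R9 E 1 -> on_hand[A=34 B=49 C=51 D=45 E=44] avail[A=27 B=49 C=48 D=39 E=39] open={R4,R5,R7,R8,R9}
Step 14: reserve R10 B 9 -> on_hand[A=34 B=49 C=51 D=45 E=44] avail[A=27 B=40 C=48 D=39 E=39] open={R10,R4,R5,R7,R8,R9}
Step 15: cancel R7 -> on_hand[A=34 B=49 C=51 D=45 E=44] avail[A=27 B=40 C=51 D=39 E=39] open={R10,R4,R5,R8,R9}
Step 16: commit R10 -> on_hand[A=34 B=40 C=51 D=45 E=44] avail[A=27 B=40 C=51 D=39 E=39] open={R4,R5,R8,R9}
Step 17: cancel R5 -> on_hand[A=34 B=40 C=51 D=45 E=44] avail[A=27 B=40 C=51 D=39 E=43] open={R4,R8,R9}
Step 18: reserve R11 E 3 -> on_hand[A=34 B=40 C=51 D=45 E=44] avail[A=27 B=40 C=51 D=39 E=40] open={R11,R4,R8,R9}
Step 19: commit R8 -> on_hand[A=34 B=40 C=51 D=39 E=44] avail[A=27 B=40 C=51 D=39 E=40] open={R11,R4,R9}
Step 20: reserve R12 D 4 -> on_hand[A=34 B=40 C=51 D=39 E=44] avail[A=27 B=40 C=51 D=35 E=40] open={R11,R12,R4,R9}
Step 21: reserve R13 E 1 -> on_hand[A=34 B=40 C=51 D=39 E=44] avail[A=27 B=40 C=51 D=35 E=39] open={R11,R12,R13,R4,R9}
Step 22: reserve R14 D 7 -> on_hand[A=34 B=40 C=51 D=39 E=44] avail[A=27 B=40 C=51 D=28 E=39] open={R11,R12,R13,R14,R4,R9}
Step 23: reserve R15 B 5 -> on_hand[A=34 B=40 C=51 D=39 E=44] avail[A=27 B=35 C=51 D=28 E=39] open={R11,R12,R13,R14,R15,R4,R9}
Step 24: reserve R16 B 6 -> on_hand[A=34 B=40 C=51 D=39 E=44] avail[A=27 B=29 C=51 D=28 E=39] open={R11,R12,R13,R14,R15,R16,R4,R9}
Open reservations: ['R11', 'R12', 'R13', 'R14', 'R15', 'R16', 'R4', 'R9'] -> 8

Answer: 8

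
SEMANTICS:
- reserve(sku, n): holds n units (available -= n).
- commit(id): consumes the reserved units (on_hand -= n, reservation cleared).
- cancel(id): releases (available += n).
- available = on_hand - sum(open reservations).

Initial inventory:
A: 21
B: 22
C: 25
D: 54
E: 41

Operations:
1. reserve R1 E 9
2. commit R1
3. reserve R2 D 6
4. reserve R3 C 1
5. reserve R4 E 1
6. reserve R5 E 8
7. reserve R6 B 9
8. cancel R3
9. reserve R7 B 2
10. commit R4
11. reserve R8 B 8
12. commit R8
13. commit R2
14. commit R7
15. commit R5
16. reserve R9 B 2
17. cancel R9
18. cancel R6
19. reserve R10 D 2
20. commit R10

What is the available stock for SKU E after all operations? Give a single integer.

Step 1: reserve R1 E 9 -> on_hand[A=21 B=22 C=25 D=54 E=41] avail[A=21 B=22 C=25 D=54 E=32] open={R1}
Step 2: commit R1 -> on_hand[A=21 B=22 C=25 D=54 E=32] avail[A=21 B=22 C=25 D=54 E=32] open={}
Step 3: reserve R2 D 6 -> on_hand[A=21 B=22 C=25 D=54 E=32] avail[A=21 B=22 C=25 D=48 E=32] open={R2}
Step 4: reserve R3 C 1 -> on_hand[A=21 B=22 C=25 D=54 E=32] avail[A=21 B=22 C=24 D=48 E=32] open={R2,R3}
Step 5: reserve R4 E 1 -> on_hand[A=21 B=22 C=25 D=54 E=32] avail[A=21 B=22 C=24 D=48 E=31] open={R2,R3,R4}
Step 6: reserve R5 E 8 -> on_hand[A=21 B=22 C=25 D=54 E=32] avail[A=21 B=22 C=24 D=48 E=23] open={R2,R3,R4,R5}
Step 7: reserve R6 B 9 -> on_hand[A=21 B=22 C=25 D=54 E=32] avail[A=21 B=13 C=24 D=48 E=23] open={R2,R3,R4,R5,R6}
Step 8: cancel R3 -> on_hand[A=21 B=22 C=25 D=54 E=32] avail[A=21 B=13 C=25 D=48 E=23] open={R2,R4,R5,R6}
Step 9: reserve R7 B 2 -> on_hand[A=21 B=22 C=25 D=54 E=32] avail[A=21 B=11 C=25 D=48 E=23] open={R2,R4,R5,R6,R7}
Step 10: commit R4 -> on_hand[A=21 B=22 C=25 D=54 E=31] avail[A=21 B=11 C=25 D=48 E=23] open={R2,R5,R6,R7}
Step 11: reserve R8 B 8 -> on_hand[A=21 B=22 C=25 D=54 E=31] avail[A=21 B=3 C=25 D=48 E=23] open={R2,R5,R6,R7,R8}
Step 12: commit R8 -> on_hand[A=21 B=14 C=25 D=54 E=31] avail[A=21 B=3 C=25 D=48 E=23] open={R2,R5,R6,R7}
Step 13: commit R2 -> on_hand[A=21 B=14 C=25 D=48 E=31] avail[A=21 B=3 C=25 D=48 E=23] open={R5,R6,R7}
Step 14: commit R7 -> on_hand[A=21 B=12 C=25 D=48 E=31] avail[A=21 B=3 C=25 D=48 E=23] open={R5,R6}
Step 15: commit R5 -> on_hand[A=21 B=12 C=25 D=48 E=23] avail[A=21 B=3 C=25 D=48 E=23] open={R6}
Step 16: reserve R9 B 2 -> on_hand[A=21 B=12 C=25 D=48 E=23] avail[A=21 B=1 C=25 D=48 E=23] open={R6,R9}
Step 17: cancel R9 -> on_hand[A=21 B=12 C=25 D=48 E=23] avail[A=21 B=3 C=25 D=48 E=23] open={R6}
Step 18: cancel R6 -> on_hand[A=21 B=12 C=25 D=48 E=23] avail[A=21 B=12 C=25 D=48 E=23] open={}
Step 19: reserve R10 D 2 -> on_hand[A=21 B=12 C=25 D=48 E=23] avail[A=21 B=12 C=25 D=46 E=23] open={R10}
Step 20: commit R10 -> on_hand[A=21 B=12 C=25 D=46 E=23] avail[A=21 B=12 C=25 D=46 E=23] open={}
Final available[E] = 23

Answer: 23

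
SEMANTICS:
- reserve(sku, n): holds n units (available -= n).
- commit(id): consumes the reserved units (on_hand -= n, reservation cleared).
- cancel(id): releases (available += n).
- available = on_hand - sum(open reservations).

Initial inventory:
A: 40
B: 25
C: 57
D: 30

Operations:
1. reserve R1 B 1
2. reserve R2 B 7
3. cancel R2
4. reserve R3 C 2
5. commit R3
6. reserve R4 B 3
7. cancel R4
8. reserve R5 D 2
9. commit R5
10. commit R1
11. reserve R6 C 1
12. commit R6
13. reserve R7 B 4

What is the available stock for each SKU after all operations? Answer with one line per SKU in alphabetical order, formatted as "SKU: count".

Step 1: reserve R1 B 1 -> on_hand[A=40 B=25 C=57 D=30] avail[A=40 B=24 C=57 D=30] open={R1}
Step 2: reserve R2 B 7 -> on_hand[A=40 B=25 C=57 D=30] avail[A=40 B=17 C=57 D=30] open={R1,R2}
Step 3: cancel R2 -> on_hand[A=40 B=25 C=57 D=30] avail[A=40 B=24 C=57 D=30] open={R1}
Step 4: reserve R3 C 2 -> on_hand[A=40 B=25 C=57 D=30] avail[A=40 B=24 C=55 D=30] open={R1,R3}
Step 5: commit R3 -> on_hand[A=40 B=25 C=55 D=30] avail[A=40 B=24 C=55 D=30] open={R1}
Step 6: reserve R4 B 3 -> on_hand[A=40 B=25 C=55 D=30] avail[A=40 B=21 C=55 D=30] open={R1,R4}
Step 7: cancel R4 -> on_hand[A=40 B=25 C=55 D=30] avail[A=40 B=24 C=55 D=30] open={R1}
Step 8: reserve R5 D 2 -> on_hand[A=40 B=25 C=55 D=30] avail[A=40 B=24 C=55 D=28] open={R1,R5}
Step 9: commit R5 -> on_hand[A=40 B=25 C=55 D=28] avail[A=40 B=24 C=55 D=28] open={R1}
Step 10: commit R1 -> on_hand[A=40 B=24 C=55 D=28] avail[A=40 B=24 C=55 D=28] open={}
Step 11: reserve R6 C 1 -> on_hand[A=40 B=24 C=55 D=28] avail[A=40 B=24 C=54 D=28] open={R6}
Step 12: commit R6 -> on_hand[A=40 B=24 C=54 D=28] avail[A=40 B=24 C=54 D=28] open={}
Step 13: reserve R7 B 4 -> on_hand[A=40 B=24 C=54 D=28] avail[A=40 B=20 C=54 D=28] open={R7}

Answer: A: 40
B: 20
C: 54
D: 28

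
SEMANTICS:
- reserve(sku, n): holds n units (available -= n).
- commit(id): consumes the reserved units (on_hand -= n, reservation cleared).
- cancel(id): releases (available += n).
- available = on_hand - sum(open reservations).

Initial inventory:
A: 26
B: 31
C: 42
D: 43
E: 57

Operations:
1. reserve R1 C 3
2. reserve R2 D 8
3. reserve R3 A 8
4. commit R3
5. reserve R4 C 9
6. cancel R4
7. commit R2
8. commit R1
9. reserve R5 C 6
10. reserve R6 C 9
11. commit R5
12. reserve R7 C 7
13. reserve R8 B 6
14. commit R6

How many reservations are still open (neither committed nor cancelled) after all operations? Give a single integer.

Step 1: reserve R1 C 3 -> on_hand[A=26 B=31 C=42 D=43 E=57] avail[A=26 B=31 C=39 D=43 E=57] open={R1}
Step 2: reserve R2 D 8 -> on_hand[A=26 B=31 C=42 D=43 E=57] avail[A=26 B=31 C=39 D=35 E=57] open={R1,R2}
Step 3: reserve R3 A 8 -> on_hand[A=26 B=31 C=42 D=43 E=57] avail[A=18 B=31 C=39 D=35 E=57] open={R1,R2,R3}
Step 4: commit R3 -> on_hand[A=18 B=31 C=42 D=43 E=57] avail[A=18 B=31 C=39 D=35 E=57] open={R1,R2}
Step 5: reserve R4 C 9 -> on_hand[A=18 B=31 C=42 D=43 E=57] avail[A=18 B=31 C=30 D=35 E=57] open={R1,R2,R4}
Step 6: cancel R4 -> on_hand[A=18 B=31 C=42 D=43 E=57] avail[A=18 B=31 C=39 D=35 E=57] open={R1,R2}
Step 7: commit R2 -> on_hand[A=18 B=31 C=42 D=35 E=57] avail[A=18 B=31 C=39 D=35 E=57] open={R1}
Step 8: commit R1 -> on_hand[A=18 B=31 C=39 D=35 E=57] avail[A=18 B=31 C=39 D=35 E=57] open={}
Step 9: reserve R5 C 6 -> on_hand[A=18 B=31 C=39 D=35 E=57] avail[A=18 B=31 C=33 D=35 E=57] open={R5}
Step 10: reserve R6 C 9 -> on_hand[A=18 B=31 C=39 D=35 E=57] avail[A=18 B=31 C=24 D=35 E=57] open={R5,R6}
Step 11: commit R5 -> on_hand[A=18 B=31 C=33 D=35 E=57] avail[A=18 B=31 C=24 D=35 E=57] open={R6}
Step 12: reserve R7 C 7 -> on_hand[A=18 B=31 C=33 D=35 E=57] avail[A=18 B=31 C=17 D=35 E=57] open={R6,R7}
Step 13: reserve R8 B 6 -> on_hand[A=18 B=31 C=33 D=35 E=57] avail[A=18 B=25 C=17 D=35 E=57] open={R6,R7,R8}
Step 14: commit R6 -> on_hand[A=18 B=31 C=24 D=35 E=57] avail[A=18 B=25 C=17 D=35 E=57] open={R7,R8}
Open reservations: ['R7', 'R8'] -> 2

Answer: 2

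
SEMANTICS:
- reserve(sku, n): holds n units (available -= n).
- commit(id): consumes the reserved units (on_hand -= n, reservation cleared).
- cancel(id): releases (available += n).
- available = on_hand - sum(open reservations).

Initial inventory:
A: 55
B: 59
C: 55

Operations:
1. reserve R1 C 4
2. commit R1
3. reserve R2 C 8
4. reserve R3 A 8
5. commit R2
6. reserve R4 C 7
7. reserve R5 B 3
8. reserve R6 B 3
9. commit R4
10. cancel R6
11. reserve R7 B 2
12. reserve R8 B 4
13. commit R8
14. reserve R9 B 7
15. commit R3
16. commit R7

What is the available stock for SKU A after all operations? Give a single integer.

Answer: 47

Derivation:
Step 1: reserve R1 C 4 -> on_hand[A=55 B=59 C=55] avail[A=55 B=59 C=51] open={R1}
Step 2: commit R1 -> on_hand[A=55 B=59 C=51] avail[A=55 B=59 C=51] open={}
Step 3: reserve R2 C 8 -> on_hand[A=55 B=59 C=51] avail[A=55 B=59 C=43] open={R2}
Step 4: reserve R3 A 8 -> on_hand[A=55 B=59 C=51] avail[A=47 B=59 C=43] open={R2,R3}
Step 5: commit R2 -> on_hand[A=55 B=59 C=43] avail[A=47 B=59 C=43] open={R3}
Step 6: reserve R4 C 7 -> on_hand[A=55 B=59 C=43] avail[A=47 B=59 C=36] open={R3,R4}
Step 7: reserve R5 B 3 -> on_hand[A=55 B=59 C=43] avail[A=47 B=56 C=36] open={R3,R4,R5}
Step 8: reserve R6 B 3 -> on_hand[A=55 B=59 C=43] avail[A=47 B=53 C=36] open={R3,R4,R5,R6}
Step 9: commit R4 -> on_hand[A=55 B=59 C=36] avail[A=47 B=53 C=36] open={R3,R5,R6}
Step 10: cancel R6 -> on_hand[A=55 B=59 C=36] avail[A=47 B=56 C=36] open={R3,R5}
Step 11: reserve R7 B 2 -> on_hand[A=55 B=59 C=36] avail[A=47 B=54 C=36] open={R3,R5,R7}
Step 12: reserve R8 B 4 -> on_hand[A=55 B=59 C=36] avail[A=47 B=50 C=36] open={R3,R5,R7,R8}
Step 13: commit R8 -> on_hand[A=55 B=55 C=36] avail[A=47 B=50 C=36] open={R3,R5,R7}
Step 14: reserve R9 B 7 -> on_hand[A=55 B=55 C=36] avail[A=47 B=43 C=36] open={R3,R5,R7,R9}
Step 15: commit R3 -> on_hand[A=47 B=55 C=36] avail[A=47 B=43 C=36] open={R5,R7,R9}
Step 16: commit R7 -> on_hand[A=47 B=53 C=36] avail[A=47 B=43 C=36] open={R5,R9}
Final available[A] = 47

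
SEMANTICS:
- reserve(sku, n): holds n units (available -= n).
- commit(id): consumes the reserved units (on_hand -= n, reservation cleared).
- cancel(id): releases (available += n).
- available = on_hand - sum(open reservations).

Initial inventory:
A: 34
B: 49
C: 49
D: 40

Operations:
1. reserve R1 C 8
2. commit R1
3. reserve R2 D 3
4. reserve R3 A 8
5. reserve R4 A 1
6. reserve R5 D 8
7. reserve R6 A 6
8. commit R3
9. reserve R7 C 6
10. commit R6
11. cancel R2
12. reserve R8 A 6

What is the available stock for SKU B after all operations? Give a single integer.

Step 1: reserve R1 C 8 -> on_hand[A=34 B=49 C=49 D=40] avail[A=34 B=49 C=41 D=40] open={R1}
Step 2: commit R1 -> on_hand[A=34 B=49 C=41 D=40] avail[A=34 B=49 C=41 D=40] open={}
Step 3: reserve R2 D 3 -> on_hand[A=34 B=49 C=41 D=40] avail[A=34 B=49 C=41 D=37] open={R2}
Step 4: reserve R3 A 8 -> on_hand[A=34 B=49 C=41 D=40] avail[A=26 B=49 C=41 D=37] open={R2,R3}
Step 5: reserve R4 A 1 -> on_hand[A=34 B=49 C=41 D=40] avail[A=25 B=49 C=41 D=37] open={R2,R3,R4}
Step 6: reserve R5 D 8 -> on_hand[A=34 B=49 C=41 D=40] avail[A=25 B=49 C=41 D=29] open={R2,R3,R4,R5}
Step 7: reserve R6 A 6 -> on_hand[A=34 B=49 C=41 D=40] avail[A=19 B=49 C=41 D=29] open={R2,R3,R4,R5,R6}
Step 8: commit R3 -> on_hand[A=26 B=49 C=41 D=40] avail[A=19 B=49 C=41 D=29] open={R2,R4,R5,R6}
Step 9: reserve R7 C 6 -> on_hand[A=26 B=49 C=41 D=40] avail[A=19 B=49 C=35 D=29] open={R2,R4,R5,R6,R7}
Step 10: commit R6 -> on_hand[A=20 B=49 C=41 D=40] avail[A=19 B=49 C=35 D=29] open={R2,R4,R5,R7}
Step 11: cancel R2 -> on_hand[A=20 B=49 C=41 D=40] avail[A=19 B=49 C=35 D=32] open={R4,R5,R7}
Step 12: reserve R8 A 6 -> on_hand[A=20 B=49 C=41 D=40] avail[A=13 B=49 C=35 D=32] open={R4,R5,R7,R8}
Final available[B] = 49

Answer: 49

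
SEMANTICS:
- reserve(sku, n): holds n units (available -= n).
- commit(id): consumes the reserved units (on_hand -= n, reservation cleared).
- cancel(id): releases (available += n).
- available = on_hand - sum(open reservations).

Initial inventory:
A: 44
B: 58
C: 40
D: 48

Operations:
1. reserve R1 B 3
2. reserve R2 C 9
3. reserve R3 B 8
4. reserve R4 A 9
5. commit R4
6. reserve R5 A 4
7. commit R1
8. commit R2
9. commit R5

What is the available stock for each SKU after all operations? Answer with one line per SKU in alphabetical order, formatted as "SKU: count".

Step 1: reserve R1 B 3 -> on_hand[A=44 B=58 C=40 D=48] avail[A=44 B=55 C=40 D=48] open={R1}
Step 2: reserve R2 C 9 -> on_hand[A=44 B=58 C=40 D=48] avail[A=44 B=55 C=31 D=48] open={R1,R2}
Step 3: reserve R3 B 8 -> on_hand[A=44 B=58 C=40 D=48] avail[A=44 B=47 C=31 D=48] open={R1,R2,R3}
Step 4: reserve R4 A 9 -> on_hand[A=44 B=58 C=40 D=48] avail[A=35 B=47 C=31 D=48] open={R1,R2,R3,R4}
Step 5: commit R4 -> on_hand[A=35 B=58 C=40 D=48] avail[A=35 B=47 C=31 D=48] open={R1,R2,R3}
Step 6: reserve R5 A 4 -> on_hand[A=35 B=58 C=40 D=48] avail[A=31 B=47 C=31 D=48] open={R1,R2,R3,R5}
Step 7: commit R1 -> on_hand[A=35 B=55 C=40 D=48] avail[A=31 B=47 C=31 D=48] open={R2,R3,R5}
Step 8: commit R2 -> on_hand[A=35 B=55 C=31 D=48] avail[A=31 B=47 C=31 D=48] open={R3,R5}
Step 9: commit R5 -> on_hand[A=31 B=55 C=31 D=48] avail[A=31 B=47 C=31 D=48] open={R3}

Answer: A: 31
B: 47
C: 31
D: 48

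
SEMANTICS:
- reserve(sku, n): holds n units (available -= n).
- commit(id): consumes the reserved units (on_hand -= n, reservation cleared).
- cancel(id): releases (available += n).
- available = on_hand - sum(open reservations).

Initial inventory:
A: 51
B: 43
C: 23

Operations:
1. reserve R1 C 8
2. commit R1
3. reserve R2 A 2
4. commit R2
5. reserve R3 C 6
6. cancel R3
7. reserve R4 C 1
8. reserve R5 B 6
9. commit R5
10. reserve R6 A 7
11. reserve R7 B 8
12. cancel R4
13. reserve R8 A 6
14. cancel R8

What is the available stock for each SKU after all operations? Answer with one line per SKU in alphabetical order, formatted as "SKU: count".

Answer: A: 42
B: 29
C: 15

Derivation:
Step 1: reserve R1 C 8 -> on_hand[A=51 B=43 C=23] avail[A=51 B=43 C=15] open={R1}
Step 2: commit R1 -> on_hand[A=51 B=43 C=15] avail[A=51 B=43 C=15] open={}
Step 3: reserve R2 A 2 -> on_hand[A=51 B=43 C=15] avail[A=49 B=43 C=15] open={R2}
Step 4: commit R2 -> on_hand[A=49 B=43 C=15] avail[A=49 B=43 C=15] open={}
Step 5: reserve R3 C 6 -> on_hand[A=49 B=43 C=15] avail[A=49 B=43 C=9] open={R3}
Step 6: cancel R3 -> on_hand[A=49 B=43 C=15] avail[A=49 B=43 C=15] open={}
Step 7: reserve R4 C 1 -> on_hand[A=49 B=43 C=15] avail[A=49 B=43 C=14] open={R4}
Step 8: reserve R5 B 6 -> on_hand[A=49 B=43 C=15] avail[A=49 B=37 C=14] open={R4,R5}
Step 9: commit R5 -> on_hand[A=49 B=37 C=15] avail[A=49 B=37 C=14] open={R4}
Step 10: reserve R6 A 7 -> on_hand[A=49 B=37 C=15] avail[A=42 B=37 C=14] open={R4,R6}
Step 11: reserve R7 B 8 -> on_hand[A=49 B=37 C=15] avail[A=42 B=29 C=14] open={R4,R6,R7}
Step 12: cancel R4 -> on_hand[A=49 B=37 C=15] avail[A=42 B=29 C=15] open={R6,R7}
Step 13: reserve R8 A 6 -> on_hand[A=49 B=37 C=15] avail[A=36 B=29 C=15] open={R6,R7,R8}
Step 14: cancel R8 -> on_hand[A=49 B=37 C=15] avail[A=42 B=29 C=15] open={R6,R7}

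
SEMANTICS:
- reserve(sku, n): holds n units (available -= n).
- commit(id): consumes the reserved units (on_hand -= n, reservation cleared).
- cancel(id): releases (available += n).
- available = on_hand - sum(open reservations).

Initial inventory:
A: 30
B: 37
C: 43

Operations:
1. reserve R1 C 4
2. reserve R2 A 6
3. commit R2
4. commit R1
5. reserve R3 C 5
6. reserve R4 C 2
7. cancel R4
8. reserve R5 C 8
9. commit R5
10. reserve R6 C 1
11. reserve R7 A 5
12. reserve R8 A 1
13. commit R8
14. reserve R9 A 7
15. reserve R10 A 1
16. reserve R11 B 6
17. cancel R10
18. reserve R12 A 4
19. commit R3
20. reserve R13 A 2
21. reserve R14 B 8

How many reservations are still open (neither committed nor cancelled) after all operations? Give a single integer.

Step 1: reserve R1 C 4 -> on_hand[A=30 B=37 C=43] avail[A=30 B=37 C=39] open={R1}
Step 2: reserve R2 A 6 -> on_hand[A=30 B=37 C=43] avail[A=24 B=37 C=39] open={R1,R2}
Step 3: commit R2 -> on_hand[A=24 B=37 C=43] avail[A=24 B=37 C=39] open={R1}
Step 4: commit R1 -> on_hand[A=24 B=37 C=39] avail[A=24 B=37 C=39] open={}
Step 5: reserve R3 C 5 -> on_hand[A=24 B=37 C=39] avail[A=24 B=37 C=34] open={R3}
Step 6: reserve R4 C 2 -> on_hand[A=24 B=37 C=39] avail[A=24 B=37 C=32] open={R3,R4}
Step 7: cancel R4 -> on_hand[A=24 B=37 C=39] avail[A=24 B=37 C=34] open={R3}
Step 8: reserve R5 C 8 -> on_hand[A=24 B=37 C=39] avail[A=24 B=37 C=26] open={R3,R5}
Step 9: commit R5 -> on_hand[A=24 B=37 C=31] avail[A=24 B=37 C=26] open={R3}
Step 10: reserve R6 C 1 -> on_hand[A=24 B=37 C=31] avail[A=24 B=37 C=25] open={R3,R6}
Step 11: reserve R7 A 5 -> on_hand[A=24 B=37 C=31] avail[A=19 B=37 C=25] open={R3,R6,R7}
Step 12: reserve R8 A 1 -> on_hand[A=24 B=37 C=31] avail[A=18 B=37 C=25] open={R3,R6,R7,R8}
Step 13: commit R8 -> on_hand[A=23 B=37 C=31] avail[A=18 B=37 C=25] open={R3,R6,R7}
Step 14: reserve R9 A 7 -> on_hand[A=23 B=37 C=31] avail[A=11 B=37 C=25] open={R3,R6,R7,R9}
Step 15: reserve R10 A 1 -> on_hand[A=23 B=37 C=31] avail[A=10 B=37 C=25] open={R10,R3,R6,R7,R9}
Step 16: reserve R11 B 6 -> on_hand[A=23 B=37 C=31] avail[A=10 B=31 C=25] open={R10,R11,R3,R6,R7,R9}
Step 17: cancel R10 -> on_hand[A=23 B=37 C=31] avail[A=11 B=31 C=25] open={R11,R3,R6,R7,R9}
Step 18: reserve R12 A 4 -> on_hand[A=23 B=37 C=31] avail[A=7 B=31 C=25] open={R11,R12,R3,R6,R7,R9}
Step 19: commit R3 -> on_hand[A=23 B=37 C=26] avail[A=7 B=31 C=25] open={R11,R12,R6,R7,R9}
Step 20: reserve R13 A 2 -> on_hand[A=23 B=37 C=26] avail[A=5 B=31 C=25] open={R11,R12,R13,R6,R7,R9}
Step 21: reserve R14 B 8 -> on_hand[A=23 B=37 C=26] avail[A=5 B=23 C=25] open={R11,R12,R13,R14,R6,R7,R9}
Open reservations: ['R11', 'R12', 'R13', 'R14', 'R6', 'R7', 'R9'] -> 7

Answer: 7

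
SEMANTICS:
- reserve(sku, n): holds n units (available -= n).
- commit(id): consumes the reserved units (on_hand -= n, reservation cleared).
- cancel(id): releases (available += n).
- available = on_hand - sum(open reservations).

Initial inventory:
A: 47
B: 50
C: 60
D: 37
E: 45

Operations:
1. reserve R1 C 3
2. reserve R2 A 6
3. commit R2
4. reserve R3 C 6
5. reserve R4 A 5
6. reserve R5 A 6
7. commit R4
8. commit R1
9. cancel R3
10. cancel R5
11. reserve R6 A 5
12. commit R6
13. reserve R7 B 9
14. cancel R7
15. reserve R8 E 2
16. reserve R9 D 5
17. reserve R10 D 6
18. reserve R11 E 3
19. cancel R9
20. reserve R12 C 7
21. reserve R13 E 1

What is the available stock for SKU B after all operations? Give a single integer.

Answer: 50

Derivation:
Step 1: reserve R1 C 3 -> on_hand[A=47 B=50 C=60 D=37 E=45] avail[A=47 B=50 C=57 D=37 E=45] open={R1}
Step 2: reserve R2 A 6 -> on_hand[A=47 B=50 C=60 D=37 E=45] avail[A=41 B=50 C=57 D=37 E=45] open={R1,R2}
Step 3: commit R2 -> on_hand[A=41 B=50 C=60 D=37 E=45] avail[A=41 B=50 C=57 D=37 E=45] open={R1}
Step 4: reserve R3 C 6 -> on_hand[A=41 B=50 C=60 D=37 E=45] avail[A=41 B=50 C=51 D=37 E=45] open={R1,R3}
Step 5: reserve R4 A 5 -> on_hand[A=41 B=50 C=60 D=37 E=45] avail[A=36 B=50 C=51 D=37 E=45] open={R1,R3,R4}
Step 6: reserve R5 A 6 -> on_hand[A=41 B=50 C=60 D=37 E=45] avail[A=30 B=50 C=51 D=37 E=45] open={R1,R3,R4,R5}
Step 7: commit R4 -> on_hand[A=36 B=50 C=60 D=37 E=45] avail[A=30 B=50 C=51 D=37 E=45] open={R1,R3,R5}
Step 8: commit R1 -> on_hand[A=36 B=50 C=57 D=37 E=45] avail[A=30 B=50 C=51 D=37 E=45] open={R3,R5}
Step 9: cancel R3 -> on_hand[A=36 B=50 C=57 D=37 E=45] avail[A=30 B=50 C=57 D=37 E=45] open={R5}
Step 10: cancel R5 -> on_hand[A=36 B=50 C=57 D=37 E=45] avail[A=36 B=50 C=57 D=37 E=45] open={}
Step 11: reserve R6 A 5 -> on_hand[A=36 B=50 C=57 D=37 E=45] avail[A=31 B=50 C=57 D=37 E=45] open={R6}
Step 12: commit R6 -> on_hand[A=31 B=50 C=57 D=37 E=45] avail[A=31 B=50 C=57 D=37 E=45] open={}
Step 13: reserve R7 B 9 -> on_hand[A=31 B=50 C=57 D=37 E=45] avail[A=31 B=41 C=57 D=37 E=45] open={R7}
Step 14: cancel R7 -> on_hand[A=31 B=50 C=57 D=37 E=45] avail[A=31 B=50 C=57 D=37 E=45] open={}
Step 15: reserve R8 E 2 -> on_hand[A=31 B=50 C=57 D=37 E=45] avail[A=31 B=50 C=57 D=37 E=43] open={R8}
Step 16: reserve R9 D 5 -> on_hand[A=31 B=50 C=57 D=37 E=45] avail[A=31 B=50 C=57 D=32 E=43] open={R8,R9}
Step 17: reserve R10 D 6 -> on_hand[A=31 B=50 C=57 D=37 E=45] avail[A=31 B=50 C=57 D=26 E=43] open={R10,R8,R9}
Step 18: reserve R11 E 3 -> on_hand[A=31 B=50 C=57 D=37 E=45] avail[A=31 B=50 C=57 D=26 E=40] open={R10,R11,R8,R9}
Step 19: cancel R9 -> on_hand[A=31 B=50 C=57 D=37 E=45] avail[A=31 B=50 C=57 D=31 E=40] open={R10,R11,R8}
Step 20: reserve R12 C 7 -> on_hand[A=31 B=50 C=57 D=37 E=45] avail[A=31 B=50 C=50 D=31 E=40] open={R10,R11,R12,R8}
Step 21: reserve R13 E 1 -> on_hand[A=31 B=50 C=57 D=37 E=45] avail[A=31 B=50 C=50 D=31 E=39] open={R10,R11,R12,R13,R8}
Final available[B] = 50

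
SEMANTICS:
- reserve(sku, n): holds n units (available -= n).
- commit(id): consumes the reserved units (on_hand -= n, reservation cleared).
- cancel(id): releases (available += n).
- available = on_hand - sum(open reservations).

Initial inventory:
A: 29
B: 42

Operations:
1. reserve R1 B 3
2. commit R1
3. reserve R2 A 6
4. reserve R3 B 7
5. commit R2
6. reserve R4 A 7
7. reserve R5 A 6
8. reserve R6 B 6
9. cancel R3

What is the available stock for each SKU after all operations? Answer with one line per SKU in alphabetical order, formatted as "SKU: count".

Step 1: reserve R1 B 3 -> on_hand[A=29 B=42] avail[A=29 B=39] open={R1}
Step 2: commit R1 -> on_hand[A=29 B=39] avail[A=29 B=39] open={}
Step 3: reserve R2 A 6 -> on_hand[A=29 B=39] avail[A=23 B=39] open={R2}
Step 4: reserve R3 B 7 -> on_hand[A=29 B=39] avail[A=23 B=32] open={R2,R3}
Step 5: commit R2 -> on_hand[A=23 B=39] avail[A=23 B=32] open={R3}
Step 6: reserve R4 A 7 -> on_hand[A=23 B=39] avail[A=16 B=32] open={R3,R4}
Step 7: reserve R5 A 6 -> on_hand[A=23 B=39] avail[A=10 B=32] open={R3,R4,R5}
Step 8: reserve R6 B 6 -> on_hand[A=23 B=39] avail[A=10 B=26] open={R3,R4,R5,R6}
Step 9: cancel R3 -> on_hand[A=23 B=39] avail[A=10 B=33] open={R4,R5,R6}

Answer: A: 10
B: 33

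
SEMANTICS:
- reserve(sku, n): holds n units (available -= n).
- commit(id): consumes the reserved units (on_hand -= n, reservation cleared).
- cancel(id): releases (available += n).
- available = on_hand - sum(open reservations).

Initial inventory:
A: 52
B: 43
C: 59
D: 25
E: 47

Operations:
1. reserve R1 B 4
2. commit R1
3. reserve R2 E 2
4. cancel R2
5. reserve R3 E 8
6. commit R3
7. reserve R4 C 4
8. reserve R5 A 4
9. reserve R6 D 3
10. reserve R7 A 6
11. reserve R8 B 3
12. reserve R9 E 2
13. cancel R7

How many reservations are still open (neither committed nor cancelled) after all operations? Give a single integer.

Step 1: reserve R1 B 4 -> on_hand[A=52 B=43 C=59 D=25 E=47] avail[A=52 B=39 C=59 D=25 E=47] open={R1}
Step 2: commit R1 -> on_hand[A=52 B=39 C=59 D=25 E=47] avail[A=52 B=39 C=59 D=25 E=47] open={}
Step 3: reserve R2 E 2 -> on_hand[A=52 B=39 C=59 D=25 E=47] avail[A=52 B=39 C=59 D=25 E=45] open={R2}
Step 4: cancel R2 -> on_hand[A=52 B=39 C=59 D=25 E=47] avail[A=52 B=39 C=59 D=25 E=47] open={}
Step 5: reserve R3 E 8 -> on_hand[A=52 B=39 C=59 D=25 E=47] avail[A=52 B=39 C=59 D=25 E=39] open={R3}
Step 6: commit R3 -> on_hand[A=52 B=39 C=59 D=25 E=39] avail[A=52 B=39 C=59 D=25 E=39] open={}
Step 7: reserve R4 C 4 -> on_hand[A=52 B=39 C=59 D=25 E=39] avail[A=52 B=39 C=55 D=25 E=39] open={R4}
Step 8: reserve R5 A 4 -> on_hand[A=52 B=39 C=59 D=25 E=39] avail[A=48 B=39 C=55 D=25 E=39] open={R4,R5}
Step 9: reserve R6 D 3 -> on_hand[A=52 B=39 C=59 D=25 E=39] avail[A=48 B=39 C=55 D=22 E=39] open={R4,R5,R6}
Step 10: reserve R7 A 6 -> on_hand[A=52 B=39 C=59 D=25 E=39] avail[A=42 B=39 C=55 D=22 E=39] open={R4,R5,R6,R7}
Step 11: reserve R8 B 3 -> on_hand[A=52 B=39 C=59 D=25 E=39] avail[A=42 B=36 C=55 D=22 E=39] open={R4,R5,R6,R7,R8}
Step 12: reserve R9 E 2 -> on_hand[A=52 B=39 C=59 D=25 E=39] avail[A=42 B=36 C=55 D=22 E=37] open={R4,R5,R6,R7,R8,R9}
Step 13: cancel R7 -> on_hand[A=52 B=39 C=59 D=25 E=39] avail[A=48 B=36 C=55 D=22 E=37] open={R4,R5,R6,R8,R9}
Open reservations: ['R4', 'R5', 'R6', 'R8', 'R9'] -> 5

Answer: 5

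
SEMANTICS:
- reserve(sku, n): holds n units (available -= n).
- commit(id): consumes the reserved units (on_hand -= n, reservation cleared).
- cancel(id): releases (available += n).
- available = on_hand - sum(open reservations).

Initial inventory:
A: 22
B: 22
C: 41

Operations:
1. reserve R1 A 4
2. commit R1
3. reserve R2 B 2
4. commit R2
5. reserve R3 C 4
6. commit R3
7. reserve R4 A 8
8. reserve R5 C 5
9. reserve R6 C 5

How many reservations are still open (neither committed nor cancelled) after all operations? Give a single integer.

Step 1: reserve R1 A 4 -> on_hand[A=22 B=22 C=41] avail[A=18 B=22 C=41] open={R1}
Step 2: commit R1 -> on_hand[A=18 B=22 C=41] avail[A=18 B=22 C=41] open={}
Step 3: reserve R2 B 2 -> on_hand[A=18 B=22 C=41] avail[A=18 B=20 C=41] open={R2}
Step 4: commit R2 -> on_hand[A=18 B=20 C=41] avail[A=18 B=20 C=41] open={}
Step 5: reserve R3 C 4 -> on_hand[A=18 B=20 C=41] avail[A=18 B=20 C=37] open={R3}
Step 6: commit R3 -> on_hand[A=18 B=20 C=37] avail[A=18 B=20 C=37] open={}
Step 7: reserve R4 A 8 -> on_hand[A=18 B=20 C=37] avail[A=10 B=20 C=37] open={R4}
Step 8: reserve R5 C 5 -> on_hand[A=18 B=20 C=37] avail[A=10 B=20 C=32] open={R4,R5}
Step 9: reserve R6 C 5 -> on_hand[A=18 B=20 C=37] avail[A=10 B=20 C=27] open={R4,R5,R6}
Open reservations: ['R4', 'R5', 'R6'] -> 3

Answer: 3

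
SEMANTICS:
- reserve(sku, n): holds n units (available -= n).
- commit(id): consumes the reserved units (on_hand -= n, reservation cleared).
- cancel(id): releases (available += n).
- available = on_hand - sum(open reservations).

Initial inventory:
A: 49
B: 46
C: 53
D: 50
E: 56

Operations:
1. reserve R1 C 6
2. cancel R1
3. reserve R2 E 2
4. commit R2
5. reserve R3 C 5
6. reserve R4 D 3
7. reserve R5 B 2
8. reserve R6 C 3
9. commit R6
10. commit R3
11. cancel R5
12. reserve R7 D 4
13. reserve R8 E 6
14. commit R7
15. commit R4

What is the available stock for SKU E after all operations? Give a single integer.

Step 1: reserve R1 C 6 -> on_hand[A=49 B=46 C=53 D=50 E=56] avail[A=49 B=46 C=47 D=50 E=56] open={R1}
Step 2: cancel R1 -> on_hand[A=49 B=46 C=53 D=50 E=56] avail[A=49 B=46 C=53 D=50 E=56] open={}
Step 3: reserve R2 E 2 -> on_hand[A=49 B=46 C=53 D=50 E=56] avail[A=49 B=46 C=53 D=50 E=54] open={R2}
Step 4: commit R2 -> on_hand[A=49 B=46 C=53 D=50 E=54] avail[A=49 B=46 C=53 D=50 E=54] open={}
Step 5: reserve R3 C 5 -> on_hand[A=49 B=46 C=53 D=50 E=54] avail[A=49 B=46 C=48 D=50 E=54] open={R3}
Step 6: reserve R4 D 3 -> on_hand[A=49 B=46 C=53 D=50 E=54] avail[A=49 B=46 C=48 D=47 E=54] open={R3,R4}
Step 7: reserve R5 B 2 -> on_hand[A=49 B=46 C=53 D=50 E=54] avail[A=49 B=44 C=48 D=47 E=54] open={R3,R4,R5}
Step 8: reserve R6 C 3 -> on_hand[A=49 B=46 C=53 D=50 E=54] avail[A=49 B=44 C=45 D=47 E=54] open={R3,R4,R5,R6}
Step 9: commit R6 -> on_hand[A=49 B=46 C=50 D=50 E=54] avail[A=49 B=44 C=45 D=47 E=54] open={R3,R4,R5}
Step 10: commit R3 -> on_hand[A=49 B=46 C=45 D=50 E=54] avail[A=49 B=44 C=45 D=47 E=54] open={R4,R5}
Step 11: cancel R5 -> on_hand[A=49 B=46 C=45 D=50 E=54] avail[A=49 B=46 C=45 D=47 E=54] open={R4}
Step 12: reserve R7 D 4 -> on_hand[A=49 B=46 C=45 D=50 E=54] avail[A=49 B=46 C=45 D=43 E=54] open={R4,R7}
Step 13: reserve R8 E 6 -> on_hand[A=49 B=46 C=45 D=50 E=54] avail[A=49 B=46 C=45 D=43 E=48] open={R4,R7,R8}
Step 14: commit R7 -> on_hand[A=49 B=46 C=45 D=46 E=54] avail[A=49 B=46 C=45 D=43 E=48] open={R4,R8}
Step 15: commit R4 -> on_hand[A=49 B=46 C=45 D=43 E=54] avail[A=49 B=46 C=45 D=43 E=48] open={R8}
Final available[E] = 48

Answer: 48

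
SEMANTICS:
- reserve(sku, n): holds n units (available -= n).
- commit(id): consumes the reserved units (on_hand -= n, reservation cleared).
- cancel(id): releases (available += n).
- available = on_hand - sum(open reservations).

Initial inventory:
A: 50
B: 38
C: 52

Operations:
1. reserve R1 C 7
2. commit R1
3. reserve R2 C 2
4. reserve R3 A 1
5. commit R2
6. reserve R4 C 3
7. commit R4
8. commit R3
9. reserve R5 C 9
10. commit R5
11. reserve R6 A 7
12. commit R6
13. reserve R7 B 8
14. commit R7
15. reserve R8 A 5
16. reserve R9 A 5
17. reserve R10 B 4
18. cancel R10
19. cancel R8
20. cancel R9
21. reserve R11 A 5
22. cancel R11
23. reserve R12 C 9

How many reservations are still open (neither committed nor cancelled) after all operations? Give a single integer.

Step 1: reserve R1 C 7 -> on_hand[A=50 B=38 C=52] avail[A=50 B=38 C=45] open={R1}
Step 2: commit R1 -> on_hand[A=50 B=38 C=45] avail[A=50 B=38 C=45] open={}
Step 3: reserve R2 C 2 -> on_hand[A=50 B=38 C=45] avail[A=50 B=38 C=43] open={R2}
Step 4: reserve R3 A 1 -> on_hand[A=50 B=38 C=45] avail[A=49 B=38 C=43] open={R2,R3}
Step 5: commit R2 -> on_hand[A=50 B=38 C=43] avail[A=49 B=38 C=43] open={R3}
Step 6: reserve R4 C 3 -> on_hand[A=50 B=38 C=43] avail[A=49 B=38 C=40] open={R3,R4}
Step 7: commit R4 -> on_hand[A=50 B=38 C=40] avail[A=49 B=38 C=40] open={R3}
Step 8: commit R3 -> on_hand[A=49 B=38 C=40] avail[A=49 B=38 C=40] open={}
Step 9: reserve R5 C 9 -> on_hand[A=49 B=38 C=40] avail[A=49 B=38 C=31] open={R5}
Step 10: commit R5 -> on_hand[A=49 B=38 C=31] avail[A=49 B=38 C=31] open={}
Step 11: reserve R6 A 7 -> on_hand[A=49 B=38 C=31] avail[A=42 B=38 C=31] open={R6}
Step 12: commit R6 -> on_hand[A=42 B=38 C=31] avail[A=42 B=38 C=31] open={}
Step 13: reserve R7 B 8 -> on_hand[A=42 B=38 C=31] avail[A=42 B=30 C=31] open={R7}
Step 14: commit R7 -> on_hand[A=42 B=30 C=31] avail[A=42 B=30 C=31] open={}
Step 15: reserve R8 A 5 -> on_hand[A=42 B=30 C=31] avail[A=37 B=30 C=31] open={R8}
Step 16: reserve R9 A 5 -> on_hand[A=42 B=30 C=31] avail[A=32 B=30 C=31] open={R8,R9}
Step 17: reserve R10 B 4 -> on_hand[A=42 B=30 C=31] avail[A=32 B=26 C=31] open={R10,R8,R9}
Step 18: cancel R10 -> on_hand[A=42 B=30 C=31] avail[A=32 B=30 C=31] open={R8,R9}
Step 19: cancel R8 -> on_hand[A=42 B=30 C=31] avail[A=37 B=30 C=31] open={R9}
Step 20: cancel R9 -> on_hand[A=42 B=30 C=31] avail[A=42 B=30 C=31] open={}
Step 21: reserve R11 A 5 -> on_hand[A=42 B=30 C=31] avail[A=37 B=30 C=31] open={R11}
Step 22: cancel R11 -> on_hand[A=42 B=30 C=31] avail[A=42 B=30 C=31] open={}
Step 23: reserve R12 C 9 -> on_hand[A=42 B=30 C=31] avail[A=42 B=30 C=22] open={R12}
Open reservations: ['R12'] -> 1

Answer: 1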